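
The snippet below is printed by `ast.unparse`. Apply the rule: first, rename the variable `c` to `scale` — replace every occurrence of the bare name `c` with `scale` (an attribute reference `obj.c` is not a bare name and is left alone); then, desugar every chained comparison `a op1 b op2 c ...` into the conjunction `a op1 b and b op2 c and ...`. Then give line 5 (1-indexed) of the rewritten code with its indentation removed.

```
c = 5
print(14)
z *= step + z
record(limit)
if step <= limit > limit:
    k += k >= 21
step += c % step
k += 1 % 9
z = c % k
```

if step <= limit and limit > limit:

Transformed code:
scale = 5
print(14)
z *= step + z
record(limit)
if step <= limit and limit > limit:
    k += k >= 21
step += scale % step
k += 1 % 9
z = scale % k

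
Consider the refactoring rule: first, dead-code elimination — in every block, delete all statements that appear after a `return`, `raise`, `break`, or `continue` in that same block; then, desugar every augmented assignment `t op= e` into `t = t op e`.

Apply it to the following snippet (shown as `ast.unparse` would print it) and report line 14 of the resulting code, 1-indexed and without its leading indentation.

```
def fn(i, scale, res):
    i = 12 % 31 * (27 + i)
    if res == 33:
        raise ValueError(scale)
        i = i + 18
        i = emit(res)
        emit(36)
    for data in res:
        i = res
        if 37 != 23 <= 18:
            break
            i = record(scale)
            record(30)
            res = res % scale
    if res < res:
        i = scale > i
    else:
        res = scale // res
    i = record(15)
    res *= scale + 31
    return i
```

Transformed code:
def fn(i, scale, res):
    i = 12 % 31 * (27 + i)
    if res == 33:
        raise ValueError(scale)
    for data in res:
        i = res
        if 37 != 23 <= 18:
            break
    if res < res:
        i = scale > i
    else:
        res = scale // res
    i = record(15)
    res = res * (scale + 31)
    return i

res = res * (scale + 31)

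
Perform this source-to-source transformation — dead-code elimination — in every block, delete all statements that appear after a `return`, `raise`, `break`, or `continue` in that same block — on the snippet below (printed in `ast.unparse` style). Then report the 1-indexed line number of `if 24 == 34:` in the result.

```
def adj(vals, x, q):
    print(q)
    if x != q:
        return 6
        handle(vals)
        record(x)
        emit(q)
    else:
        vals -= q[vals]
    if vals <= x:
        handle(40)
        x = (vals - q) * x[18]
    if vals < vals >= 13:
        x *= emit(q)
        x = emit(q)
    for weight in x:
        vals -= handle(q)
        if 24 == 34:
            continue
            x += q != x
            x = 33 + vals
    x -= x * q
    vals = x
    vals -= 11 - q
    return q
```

Transformed code:
def adj(vals, x, q):
    print(q)
    if x != q:
        return 6
    else:
        vals -= q[vals]
    if vals <= x:
        handle(40)
        x = (vals - q) * x[18]
    if vals < vals >= 13:
        x *= emit(q)
        x = emit(q)
    for weight in x:
        vals -= handle(q)
        if 24 == 34:
            continue
    x -= x * q
    vals = x
    vals -= 11 - q
    return q

15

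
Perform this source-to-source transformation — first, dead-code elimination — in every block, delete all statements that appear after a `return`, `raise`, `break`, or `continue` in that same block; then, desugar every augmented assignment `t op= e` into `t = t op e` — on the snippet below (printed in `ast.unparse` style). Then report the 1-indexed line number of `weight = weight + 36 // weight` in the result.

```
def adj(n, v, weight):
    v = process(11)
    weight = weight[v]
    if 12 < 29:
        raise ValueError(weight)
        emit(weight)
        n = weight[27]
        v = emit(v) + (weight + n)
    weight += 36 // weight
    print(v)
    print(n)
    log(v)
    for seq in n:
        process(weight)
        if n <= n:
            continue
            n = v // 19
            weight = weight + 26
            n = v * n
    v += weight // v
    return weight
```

6

Transformed code:
def adj(n, v, weight):
    v = process(11)
    weight = weight[v]
    if 12 < 29:
        raise ValueError(weight)
    weight = weight + 36 // weight
    print(v)
    print(n)
    log(v)
    for seq in n:
        process(weight)
        if n <= n:
            continue
    v = v + weight // v
    return weight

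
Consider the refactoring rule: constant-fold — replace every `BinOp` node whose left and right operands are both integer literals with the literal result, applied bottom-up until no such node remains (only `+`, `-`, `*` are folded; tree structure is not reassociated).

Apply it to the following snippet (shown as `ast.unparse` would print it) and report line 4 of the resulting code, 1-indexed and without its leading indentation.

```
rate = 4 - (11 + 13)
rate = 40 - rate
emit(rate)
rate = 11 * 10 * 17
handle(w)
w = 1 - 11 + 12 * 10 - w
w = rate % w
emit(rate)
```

rate = 1870

Transformed code:
rate = -20
rate = 40 - rate
emit(rate)
rate = 1870
handle(w)
w = 110 - w
w = rate % w
emit(rate)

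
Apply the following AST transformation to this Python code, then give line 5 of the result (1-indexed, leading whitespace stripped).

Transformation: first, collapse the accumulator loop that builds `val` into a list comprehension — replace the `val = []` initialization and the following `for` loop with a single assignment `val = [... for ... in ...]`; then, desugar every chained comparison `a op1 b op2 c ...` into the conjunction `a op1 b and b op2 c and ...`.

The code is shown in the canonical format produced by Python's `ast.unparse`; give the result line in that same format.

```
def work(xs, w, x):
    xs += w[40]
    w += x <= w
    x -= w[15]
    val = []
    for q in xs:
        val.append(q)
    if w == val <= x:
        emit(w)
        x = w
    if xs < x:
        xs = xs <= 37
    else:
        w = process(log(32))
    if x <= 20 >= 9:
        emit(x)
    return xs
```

val = [q for q in xs]

Transformed code:
def work(xs, w, x):
    xs += w[40]
    w += x <= w
    x -= w[15]
    val = [q for q in xs]
    if w == val and val <= x:
        emit(w)
        x = w
    if xs < x:
        xs = xs <= 37
    else:
        w = process(log(32))
    if x <= 20 and 20 >= 9:
        emit(x)
    return xs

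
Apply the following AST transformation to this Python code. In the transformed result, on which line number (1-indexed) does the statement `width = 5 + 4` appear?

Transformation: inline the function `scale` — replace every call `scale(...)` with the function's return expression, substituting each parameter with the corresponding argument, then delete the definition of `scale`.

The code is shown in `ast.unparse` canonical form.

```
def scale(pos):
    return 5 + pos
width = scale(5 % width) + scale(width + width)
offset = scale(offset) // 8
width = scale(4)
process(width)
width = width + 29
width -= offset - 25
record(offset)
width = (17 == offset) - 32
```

Transformed code:
width = 5 + 5 % width + (5 + (width + width))
offset = (5 + offset) // 8
width = 5 + 4
process(width)
width = width + 29
width -= offset - 25
record(offset)
width = (17 == offset) - 32

3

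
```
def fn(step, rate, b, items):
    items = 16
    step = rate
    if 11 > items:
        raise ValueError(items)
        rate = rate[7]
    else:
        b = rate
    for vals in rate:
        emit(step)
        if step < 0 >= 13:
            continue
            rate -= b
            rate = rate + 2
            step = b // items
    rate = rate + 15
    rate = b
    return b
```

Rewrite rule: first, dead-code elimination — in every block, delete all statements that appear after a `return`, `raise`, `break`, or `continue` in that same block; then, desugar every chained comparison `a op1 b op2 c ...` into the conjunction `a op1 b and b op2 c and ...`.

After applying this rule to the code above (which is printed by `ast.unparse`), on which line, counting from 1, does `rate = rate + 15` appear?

12

Transformed code:
def fn(step, rate, b, items):
    items = 16
    step = rate
    if 11 > items:
        raise ValueError(items)
    else:
        b = rate
    for vals in rate:
        emit(step)
        if step < 0 and 0 >= 13:
            continue
    rate = rate + 15
    rate = b
    return b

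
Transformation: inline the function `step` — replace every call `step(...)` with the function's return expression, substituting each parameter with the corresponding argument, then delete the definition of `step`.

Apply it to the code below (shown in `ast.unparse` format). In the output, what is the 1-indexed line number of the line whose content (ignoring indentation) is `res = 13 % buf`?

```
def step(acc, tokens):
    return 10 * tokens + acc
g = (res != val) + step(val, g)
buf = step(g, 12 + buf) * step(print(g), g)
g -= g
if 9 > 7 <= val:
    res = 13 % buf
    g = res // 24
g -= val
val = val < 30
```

5

Transformed code:
g = (res != val) + (10 * g + val)
buf = (10 * (12 + buf) + g) * (10 * g + print(g))
g -= g
if 9 > 7 <= val:
    res = 13 % buf
    g = res // 24
g -= val
val = val < 30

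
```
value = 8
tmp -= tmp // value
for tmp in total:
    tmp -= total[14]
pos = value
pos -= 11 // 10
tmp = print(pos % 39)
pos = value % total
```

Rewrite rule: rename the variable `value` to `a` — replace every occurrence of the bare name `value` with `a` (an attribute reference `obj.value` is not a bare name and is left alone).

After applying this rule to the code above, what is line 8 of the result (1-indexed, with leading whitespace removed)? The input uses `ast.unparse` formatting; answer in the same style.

pos = a % total

Transformed code:
a = 8
tmp -= tmp // a
for tmp in total:
    tmp -= total[14]
pos = a
pos -= 11 // 10
tmp = print(pos % 39)
pos = a % total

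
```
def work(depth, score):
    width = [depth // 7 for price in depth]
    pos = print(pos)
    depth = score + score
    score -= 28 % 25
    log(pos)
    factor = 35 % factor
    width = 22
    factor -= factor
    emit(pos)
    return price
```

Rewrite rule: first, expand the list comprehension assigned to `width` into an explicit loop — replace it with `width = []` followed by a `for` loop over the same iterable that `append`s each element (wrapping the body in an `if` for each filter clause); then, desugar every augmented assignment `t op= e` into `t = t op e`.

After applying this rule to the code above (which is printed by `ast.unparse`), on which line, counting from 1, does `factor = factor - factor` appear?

11

Transformed code:
def work(depth, score):
    width = []
    for price in depth:
        width.append(depth // 7)
    pos = print(pos)
    depth = score + score
    score = score - 28 % 25
    log(pos)
    factor = 35 % factor
    width = 22
    factor = factor - factor
    emit(pos)
    return price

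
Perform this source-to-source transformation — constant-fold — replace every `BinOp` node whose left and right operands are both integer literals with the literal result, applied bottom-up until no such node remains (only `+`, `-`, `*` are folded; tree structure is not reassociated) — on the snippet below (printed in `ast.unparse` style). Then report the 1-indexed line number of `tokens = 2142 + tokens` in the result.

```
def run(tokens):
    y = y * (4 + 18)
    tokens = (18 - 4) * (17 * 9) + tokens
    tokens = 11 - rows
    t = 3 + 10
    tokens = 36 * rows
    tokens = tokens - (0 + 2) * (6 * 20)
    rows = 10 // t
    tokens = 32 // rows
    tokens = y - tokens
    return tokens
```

3

Transformed code:
def run(tokens):
    y = y * 22
    tokens = 2142 + tokens
    tokens = 11 - rows
    t = 13
    tokens = 36 * rows
    tokens = tokens - 240
    rows = 10 // t
    tokens = 32 // rows
    tokens = y - tokens
    return tokens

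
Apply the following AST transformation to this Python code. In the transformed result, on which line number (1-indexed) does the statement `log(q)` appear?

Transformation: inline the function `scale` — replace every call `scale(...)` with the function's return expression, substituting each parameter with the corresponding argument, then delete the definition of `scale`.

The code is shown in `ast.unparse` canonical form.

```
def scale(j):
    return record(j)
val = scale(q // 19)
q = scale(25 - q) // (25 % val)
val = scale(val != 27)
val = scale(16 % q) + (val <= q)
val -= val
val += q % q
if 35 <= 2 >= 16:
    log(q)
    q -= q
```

8

Transformed code:
val = record(q // 19)
q = record(25 - q) // (25 % val)
val = record(val != 27)
val = record(16 % q) + (val <= q)
val -= val
val += q % q
if 35 <= 2 >= 16:
    log(q)
    q -= q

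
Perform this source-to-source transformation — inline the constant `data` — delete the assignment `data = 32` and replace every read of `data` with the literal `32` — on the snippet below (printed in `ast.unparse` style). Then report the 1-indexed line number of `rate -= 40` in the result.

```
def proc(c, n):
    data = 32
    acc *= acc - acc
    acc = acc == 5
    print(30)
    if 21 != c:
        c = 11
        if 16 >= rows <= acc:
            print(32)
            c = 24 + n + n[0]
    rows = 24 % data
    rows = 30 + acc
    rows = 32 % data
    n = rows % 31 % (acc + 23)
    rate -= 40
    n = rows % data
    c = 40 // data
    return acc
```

14

Transformed code:
def proc(c, n):
    acc *= acc - acc
    acc = acc == 5
    print(30)
    if 21 != c:
        c = 11
        if 16 >= rows <= acc:
            print(32)
            c = 24 + n + n[0]
    rows = 24 % 32
    rows = 30 + acc
    rows = 32 % 32
    n = rows % 31 % (acc + 23)
    rate -= 40
    n = rows % 32
    c = 40 // 32
    return acc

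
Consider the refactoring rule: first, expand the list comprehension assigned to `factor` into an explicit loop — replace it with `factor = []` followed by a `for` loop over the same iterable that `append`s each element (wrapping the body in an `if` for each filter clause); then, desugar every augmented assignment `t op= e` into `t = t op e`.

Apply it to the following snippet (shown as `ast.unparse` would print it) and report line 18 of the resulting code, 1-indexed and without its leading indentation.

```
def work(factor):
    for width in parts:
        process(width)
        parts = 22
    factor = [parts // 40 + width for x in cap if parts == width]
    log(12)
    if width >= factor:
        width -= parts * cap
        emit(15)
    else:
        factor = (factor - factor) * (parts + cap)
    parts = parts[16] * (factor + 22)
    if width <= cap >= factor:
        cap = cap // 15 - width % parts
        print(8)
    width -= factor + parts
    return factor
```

Transformed code:
def work(factor):
    for width in parts:
        process(width)
        parts = 22
    factor = []
    for x in cap:
        if parts == width:
            factor.append(parts // 40 + width)
    log(12)
    if width >= factor:
        width = width - parts * cap
        emit(15)
    else:
        factor = (factor - factor) * (parts + cap)
    parts = parts[16] * (factor + 22)
    if width <= cap >= factor:
        cap = cap // 15 - width % parts
        print(8)
    width = width - (factor + parts)
    return factor

print(8)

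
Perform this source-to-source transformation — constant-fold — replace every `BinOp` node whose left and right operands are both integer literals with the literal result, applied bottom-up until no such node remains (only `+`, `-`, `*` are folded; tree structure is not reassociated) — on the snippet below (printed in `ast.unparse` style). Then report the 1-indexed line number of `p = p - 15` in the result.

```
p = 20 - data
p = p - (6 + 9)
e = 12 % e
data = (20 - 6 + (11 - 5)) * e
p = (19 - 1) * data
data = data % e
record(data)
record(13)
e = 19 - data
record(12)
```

Transformed code:
p = 20 - data
p = p - 15
e = 12 % e
data = 20 * e
p = 18 * data
data = data % e
record(data)
record(13)
e = 19 - data
record(12)

2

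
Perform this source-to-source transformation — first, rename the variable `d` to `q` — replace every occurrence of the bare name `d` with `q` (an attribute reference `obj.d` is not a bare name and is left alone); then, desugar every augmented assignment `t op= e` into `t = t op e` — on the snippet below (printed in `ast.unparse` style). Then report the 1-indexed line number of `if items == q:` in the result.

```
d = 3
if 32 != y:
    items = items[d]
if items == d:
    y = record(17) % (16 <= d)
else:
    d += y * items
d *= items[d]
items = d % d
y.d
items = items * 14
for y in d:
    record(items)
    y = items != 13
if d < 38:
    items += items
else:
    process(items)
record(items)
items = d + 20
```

4

Transformed code:
q = 3
if 32 != y:
    items = items[q]
if items == q:
    y = record(17) % (16 <= q)
else:
    q = q + y * items
q = q * items[q]
items = q % q
y.d
items = items * 14
for y in q:
    record(items)
    y = items != 13
if q < 38:
    items = items + items
else:
    process(items)
record(items)
items = q + 20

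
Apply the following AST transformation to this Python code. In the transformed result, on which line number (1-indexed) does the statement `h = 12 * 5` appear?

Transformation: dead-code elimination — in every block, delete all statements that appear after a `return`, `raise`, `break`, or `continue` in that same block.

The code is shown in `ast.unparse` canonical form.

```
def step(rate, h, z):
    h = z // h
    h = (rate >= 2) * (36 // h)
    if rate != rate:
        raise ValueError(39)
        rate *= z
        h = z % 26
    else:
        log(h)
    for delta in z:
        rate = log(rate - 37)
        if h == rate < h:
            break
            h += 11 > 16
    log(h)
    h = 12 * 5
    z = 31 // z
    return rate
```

13

Transformed code:
def step(rate, h, z):
    h = z // h
    h = (rate >= 2) * (36 // h)
    if rate != rate:
        raise ValueError(39)
    else:
        log(h)
    for delta in z:
        rate = log(rate - 37)
        if h == rate < h:
            break
    log(h)
    h = 12 * 5
    z = 31 // z
    return rate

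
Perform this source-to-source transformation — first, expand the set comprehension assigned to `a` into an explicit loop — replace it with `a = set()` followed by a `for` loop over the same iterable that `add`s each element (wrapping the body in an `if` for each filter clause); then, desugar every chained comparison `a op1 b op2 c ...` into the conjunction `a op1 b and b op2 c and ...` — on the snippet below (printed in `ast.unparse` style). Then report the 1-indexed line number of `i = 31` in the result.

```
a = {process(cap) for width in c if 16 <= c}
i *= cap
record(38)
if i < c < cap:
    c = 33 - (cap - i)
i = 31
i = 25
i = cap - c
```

Transformed code:
a = set()
for width in c:
    if 16 <= c:
        a.add(process(cap))
i *= cap
record(38)
if i < c and c < cap:
    c = 33 - (cap - i)
i = 31
i = 25
i = cap - c

9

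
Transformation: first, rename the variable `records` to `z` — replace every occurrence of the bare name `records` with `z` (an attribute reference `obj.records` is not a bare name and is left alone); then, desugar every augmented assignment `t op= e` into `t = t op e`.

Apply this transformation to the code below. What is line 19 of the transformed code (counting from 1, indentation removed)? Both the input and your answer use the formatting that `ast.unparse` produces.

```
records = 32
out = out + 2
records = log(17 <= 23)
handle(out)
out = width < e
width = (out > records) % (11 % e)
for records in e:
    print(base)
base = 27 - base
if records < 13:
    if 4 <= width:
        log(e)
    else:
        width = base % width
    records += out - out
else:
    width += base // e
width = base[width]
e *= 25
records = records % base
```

e = e * 25

Transformed code:
z = 32
out = out + 2
z = log(17 <= 23)
handle(out)
out = width < e
width = (out > z) % (11 % e)
for z in e:
    print(base)
base = 27 - base
if z < 13:
    if 4 <= width:
        log(e)
    else:
        width = base % width
    z = z + (out - out)
else:
    width = width + base // e
width = base[width]
e = e * 25
z = z % base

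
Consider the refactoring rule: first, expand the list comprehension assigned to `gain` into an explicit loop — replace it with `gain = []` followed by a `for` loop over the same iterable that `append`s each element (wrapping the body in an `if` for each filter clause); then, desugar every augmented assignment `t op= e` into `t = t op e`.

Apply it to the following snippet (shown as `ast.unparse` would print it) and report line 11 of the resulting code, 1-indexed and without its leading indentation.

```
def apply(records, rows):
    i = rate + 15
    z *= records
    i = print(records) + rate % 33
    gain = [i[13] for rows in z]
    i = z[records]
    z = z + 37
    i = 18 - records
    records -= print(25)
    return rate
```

Transformed code:
def apply(records, rows):
    i = rate + 15
    z = z * records
    i = print(records) + rate % 33
    gain = []
    for rows in z:
        gain.append(i[13])
    i = z[records]
    z = z + 37
    i = 18 - records
    records = records - print(25)
    return rate

records = records - print(25)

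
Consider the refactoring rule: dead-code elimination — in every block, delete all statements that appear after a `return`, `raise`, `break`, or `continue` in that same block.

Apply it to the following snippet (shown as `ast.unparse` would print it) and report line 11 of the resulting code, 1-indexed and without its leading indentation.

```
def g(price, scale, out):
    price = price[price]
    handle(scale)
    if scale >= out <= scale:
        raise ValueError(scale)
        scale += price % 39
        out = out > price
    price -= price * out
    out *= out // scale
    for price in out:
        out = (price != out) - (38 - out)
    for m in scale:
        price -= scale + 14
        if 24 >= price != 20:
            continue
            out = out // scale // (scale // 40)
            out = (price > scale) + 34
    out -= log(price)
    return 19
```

price -= scale + 14

Transformed code:
def g(price, scale, out):
    price = price[price]
    handle(scale)
    if scale >= out <= scale:
        raise ValueError(scale)
    price -= price * out
    out *= out // scale
    for price in out:
        out = (price != out) - (38 - out)
    for m in scale:
        price -= scale + 14
        if 24 >= price != 20:
            continue
    out -= log(price)
    return 19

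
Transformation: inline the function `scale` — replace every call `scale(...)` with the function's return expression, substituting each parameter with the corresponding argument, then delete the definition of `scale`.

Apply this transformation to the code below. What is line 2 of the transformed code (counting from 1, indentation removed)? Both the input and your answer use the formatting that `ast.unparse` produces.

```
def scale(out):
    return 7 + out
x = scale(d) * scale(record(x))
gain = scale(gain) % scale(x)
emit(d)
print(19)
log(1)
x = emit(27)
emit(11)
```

Transformed code:
x = (7 + d) * (7 + record(x))
gain = (7 + gain) % (7 + x)
emit(d)
print(19)
log(1)
x = emit(27)
emit(11)

gain = (7 + gain) % (7 + x)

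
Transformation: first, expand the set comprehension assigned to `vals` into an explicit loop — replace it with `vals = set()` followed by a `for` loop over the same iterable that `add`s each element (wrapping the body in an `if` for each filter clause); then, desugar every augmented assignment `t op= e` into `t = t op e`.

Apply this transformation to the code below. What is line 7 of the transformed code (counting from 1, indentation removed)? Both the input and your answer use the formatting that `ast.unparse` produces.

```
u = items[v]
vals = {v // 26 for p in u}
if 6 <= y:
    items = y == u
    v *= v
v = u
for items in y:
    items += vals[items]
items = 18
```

Transformed code:
u = items[v]
vals = set()
for p in u:
    vals.add(v // 26)
if 6 <= y:
    items = y == u
    v = v * v
v = u
for items in y:
    items = items + vals[items]
items = 18

v = v * v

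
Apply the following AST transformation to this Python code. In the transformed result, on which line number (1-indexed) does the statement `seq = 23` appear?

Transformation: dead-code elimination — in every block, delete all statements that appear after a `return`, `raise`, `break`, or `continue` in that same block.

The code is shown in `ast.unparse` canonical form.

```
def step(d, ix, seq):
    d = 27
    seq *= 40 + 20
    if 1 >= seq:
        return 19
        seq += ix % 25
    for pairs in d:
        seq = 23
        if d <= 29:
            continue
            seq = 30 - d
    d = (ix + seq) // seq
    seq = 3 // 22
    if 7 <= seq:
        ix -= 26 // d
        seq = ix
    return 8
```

7

Transformed code:
def step(d, ix, seq):
    d = 27
    seq *= 40 + 20
    if 1 >= seq:
        return 19
    for pairs in d:
        seq = 23
        if d <= 29:
            continue
    d = (ix + seq) // seq
    seq = 3 // 22
    if 7 <= seq:
        ix -= 26 // d
        seq = ix
    return 8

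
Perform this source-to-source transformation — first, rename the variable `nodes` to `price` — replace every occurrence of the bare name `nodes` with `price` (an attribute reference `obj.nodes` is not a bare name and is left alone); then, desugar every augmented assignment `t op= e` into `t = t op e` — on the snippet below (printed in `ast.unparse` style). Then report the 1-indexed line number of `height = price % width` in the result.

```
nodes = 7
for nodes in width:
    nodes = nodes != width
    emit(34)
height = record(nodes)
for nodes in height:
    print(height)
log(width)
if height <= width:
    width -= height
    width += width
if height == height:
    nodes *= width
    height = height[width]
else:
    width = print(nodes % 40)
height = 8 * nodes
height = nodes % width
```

Transformed code:
price = 7
for price in width:
    price = price != width
    emit(34)
height = record(price)
for price in height:
    print(height)
log(width)
if height <= width:
    width = width - height
    width = width + width
if height == height:
    price = price * width
    height = height[width]
else:
    width = print(price % 40)
height = 8 * price
height = price % width

18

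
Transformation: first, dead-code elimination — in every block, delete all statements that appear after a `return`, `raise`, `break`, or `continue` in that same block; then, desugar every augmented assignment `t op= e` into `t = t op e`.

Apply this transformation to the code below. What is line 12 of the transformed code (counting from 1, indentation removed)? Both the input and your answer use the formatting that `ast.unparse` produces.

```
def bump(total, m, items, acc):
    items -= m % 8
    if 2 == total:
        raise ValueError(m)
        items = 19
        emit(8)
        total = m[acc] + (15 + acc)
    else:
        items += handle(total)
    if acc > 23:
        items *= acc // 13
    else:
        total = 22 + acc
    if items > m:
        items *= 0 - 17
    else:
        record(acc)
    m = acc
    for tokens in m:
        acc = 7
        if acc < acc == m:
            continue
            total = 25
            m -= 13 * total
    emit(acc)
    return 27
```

Transformed code:
def bump(total, m, items, acc):
    items = items - m % 8
    if 2 == total:
        raise ValueError(m)
    else:
        items = items + handle(total)
    if acc > 23:
        items = items * (acc // 13)
    else:
        total = 22 + acc
    if items > m:
        items = items * (0 - 17)
    else:
        record(acc)
    m = acc
    for tokens in m:
        acc = 7
        if acc < acc == m:
            continue
    emit(acc)
    return 27

items = items * (0 - 17)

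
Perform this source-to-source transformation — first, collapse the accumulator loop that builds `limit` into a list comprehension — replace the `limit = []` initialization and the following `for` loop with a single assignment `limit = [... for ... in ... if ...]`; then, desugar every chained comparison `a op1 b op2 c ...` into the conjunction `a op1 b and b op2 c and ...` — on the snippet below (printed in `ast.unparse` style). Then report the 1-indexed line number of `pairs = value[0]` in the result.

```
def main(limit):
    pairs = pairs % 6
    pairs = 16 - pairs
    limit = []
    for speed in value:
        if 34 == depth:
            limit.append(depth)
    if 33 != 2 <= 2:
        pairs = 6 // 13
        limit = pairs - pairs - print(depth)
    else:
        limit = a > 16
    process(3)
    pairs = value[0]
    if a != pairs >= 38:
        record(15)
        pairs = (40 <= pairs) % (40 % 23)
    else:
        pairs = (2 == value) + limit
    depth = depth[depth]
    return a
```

Transformed code:
def main(limit):
    pairs = pairs % 6
    pairs = 16 - pairs
    limit = [depth for speed in value if 34 == depth]
    if 33 != 2 and 2 <= 2:
        pairs = 6 // 13
        limit = pairs - pairs - print(depth)
    else:
        limit = a > 16
    process(3)
    pairs = value[0]
    if a != pairs and pairs >= 38:
        record(15)
        pairs = (40 <= pairs) % (40 % 23)
    else:
        pairs = (2 == value) + limit
    depth = depth[depth]
    return a

11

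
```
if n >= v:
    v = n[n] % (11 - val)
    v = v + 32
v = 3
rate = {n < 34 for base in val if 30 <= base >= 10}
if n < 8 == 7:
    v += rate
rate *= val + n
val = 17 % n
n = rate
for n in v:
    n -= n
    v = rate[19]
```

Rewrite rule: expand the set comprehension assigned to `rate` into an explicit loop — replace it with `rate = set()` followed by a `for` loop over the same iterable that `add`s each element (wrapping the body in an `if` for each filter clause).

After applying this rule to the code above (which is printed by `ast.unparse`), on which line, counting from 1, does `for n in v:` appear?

Transformed code:
if n >= v:
    v = n[n] % (11 - val)
    v = v + 32
v = 3
rate = set()
for base in val:
    if 30 <= base >= 10:
        rate.add(n < 34)
if n < 8 == 7:
    v += rate
rate *= val + n
val = 17 % n
n = rate
for n in v:
    n -= n
    v = rate[19]

14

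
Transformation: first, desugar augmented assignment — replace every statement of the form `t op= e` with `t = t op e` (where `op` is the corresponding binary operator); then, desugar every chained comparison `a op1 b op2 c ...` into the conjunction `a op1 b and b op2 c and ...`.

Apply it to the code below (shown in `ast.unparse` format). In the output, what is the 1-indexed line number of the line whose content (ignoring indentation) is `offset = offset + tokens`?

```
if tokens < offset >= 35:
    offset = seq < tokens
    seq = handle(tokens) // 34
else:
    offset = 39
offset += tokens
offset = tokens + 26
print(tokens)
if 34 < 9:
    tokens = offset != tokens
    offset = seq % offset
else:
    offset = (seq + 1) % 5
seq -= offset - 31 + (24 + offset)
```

Transformed code:
if tokens < offset and offset >= 35:
    offset = seq < tokens
    seq = handle(tokens) // 34
else:
    offset = 39
offset = offset + tokens
offset = tokens + 26
print(tokens)
if 34 < 9:
    tokens = offset != tokens
    offset = seq % offset
else:
    offset = (seq + 1) % 5
seq = seq - (offset - 31 + (24 + offset))

6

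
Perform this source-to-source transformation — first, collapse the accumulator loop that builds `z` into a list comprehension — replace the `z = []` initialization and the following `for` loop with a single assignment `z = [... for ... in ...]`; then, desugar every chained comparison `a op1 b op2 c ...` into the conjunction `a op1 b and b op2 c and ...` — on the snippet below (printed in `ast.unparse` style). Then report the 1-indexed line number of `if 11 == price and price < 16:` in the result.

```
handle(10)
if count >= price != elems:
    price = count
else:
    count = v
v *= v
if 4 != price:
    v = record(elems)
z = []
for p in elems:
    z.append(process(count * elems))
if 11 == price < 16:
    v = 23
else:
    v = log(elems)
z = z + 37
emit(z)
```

10

Transformed code:
handle(10)
if count >= price and price != elems:
    price = count
else:
    count = v
v *= v
if 4 != price:
    v = record(elems)
z = [process(count * elems) for p in elems]
if 11 == price and price < 16:
    v = 23
else:
    v = log(elems)
z = z + 37
emit(z)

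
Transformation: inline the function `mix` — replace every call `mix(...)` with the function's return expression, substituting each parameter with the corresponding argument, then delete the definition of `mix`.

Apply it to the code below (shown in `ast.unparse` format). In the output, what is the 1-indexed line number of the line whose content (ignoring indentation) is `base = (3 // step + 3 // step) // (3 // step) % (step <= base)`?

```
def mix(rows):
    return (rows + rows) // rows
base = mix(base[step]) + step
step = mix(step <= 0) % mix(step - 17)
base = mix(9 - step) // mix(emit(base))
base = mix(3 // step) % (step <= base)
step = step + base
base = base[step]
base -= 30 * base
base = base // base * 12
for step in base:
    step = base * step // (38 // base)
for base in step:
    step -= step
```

Transformed code:
base = (base[step] + base[step]) // base[step] + step
step = ((step <= 0) + (step <= 0)) // (step <= 0) % ((step - 17 + (step - 17)) // (step - 17))
base = (9 - step + (9 - step)) // (9 - step) // ((emit(base) + emit(base)) // emit(base))
base = (3 // step + 3 // step) // (3 // step) % (step <= base)
step = step + base
base = base[step]
base -= 30 * base
base = base // base * 12
for step in base:
    step = base * step // (38 // base)
for base in step:
    step -= step

4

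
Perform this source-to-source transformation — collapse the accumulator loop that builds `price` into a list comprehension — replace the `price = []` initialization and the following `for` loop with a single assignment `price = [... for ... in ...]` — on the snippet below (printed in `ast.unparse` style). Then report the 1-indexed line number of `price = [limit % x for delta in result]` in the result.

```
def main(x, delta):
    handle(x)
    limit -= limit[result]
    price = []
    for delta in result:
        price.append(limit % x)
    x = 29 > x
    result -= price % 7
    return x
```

Transformed code:
def main(x, delta):
    handle(x)
    limit -= limit[result]
    price = [limit % x for delta in result]
    x = 29 > x
    result -= price % 7
    return x

4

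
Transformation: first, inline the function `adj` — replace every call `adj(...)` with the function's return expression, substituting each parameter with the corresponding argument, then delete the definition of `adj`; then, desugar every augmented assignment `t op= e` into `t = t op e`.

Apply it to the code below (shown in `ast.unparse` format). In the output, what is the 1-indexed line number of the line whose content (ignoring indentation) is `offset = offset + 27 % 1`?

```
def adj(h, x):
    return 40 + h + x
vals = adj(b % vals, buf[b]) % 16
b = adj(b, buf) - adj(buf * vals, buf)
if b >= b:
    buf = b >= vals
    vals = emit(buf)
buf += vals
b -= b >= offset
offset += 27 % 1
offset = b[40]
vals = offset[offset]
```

Transformed code:
vals = (40 + b % vals + buf[b]) % 16
b = 40 + b + buf - (40 + buf * vals + buf)
if b >= b:
    buf = b >= vals
    vals = emit(buf)
buf = buf + vals
b = b - (b >= offset)
offset = offset + 27 % 1
offset = b[40]
vals = offset[offset]

8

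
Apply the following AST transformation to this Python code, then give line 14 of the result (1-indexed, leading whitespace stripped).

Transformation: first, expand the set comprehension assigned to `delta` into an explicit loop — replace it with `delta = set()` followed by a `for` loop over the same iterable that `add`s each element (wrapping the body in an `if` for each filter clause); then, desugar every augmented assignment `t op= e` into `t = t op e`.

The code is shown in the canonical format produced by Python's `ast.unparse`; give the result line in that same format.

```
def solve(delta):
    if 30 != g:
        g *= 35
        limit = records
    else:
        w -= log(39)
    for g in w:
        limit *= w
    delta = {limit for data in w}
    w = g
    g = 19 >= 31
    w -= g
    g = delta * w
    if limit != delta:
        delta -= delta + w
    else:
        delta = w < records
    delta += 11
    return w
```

w = w - g

Transformed code:
def solve(delta):
    if 30 != g:
        g = g * 35
        limit = records
    else:
        w = w - log(39)
    for g in w:
        limit = limit * w
    delta = set()
    for data in w:
        delta.add(limit)
    w = g
    g = 19 >= 31
    w = w - g
    g = delta * w
    if limit != delta:
        delta = delta - (delta + w)
    else:
        delta = w < records
    delta = delta + 11
    return w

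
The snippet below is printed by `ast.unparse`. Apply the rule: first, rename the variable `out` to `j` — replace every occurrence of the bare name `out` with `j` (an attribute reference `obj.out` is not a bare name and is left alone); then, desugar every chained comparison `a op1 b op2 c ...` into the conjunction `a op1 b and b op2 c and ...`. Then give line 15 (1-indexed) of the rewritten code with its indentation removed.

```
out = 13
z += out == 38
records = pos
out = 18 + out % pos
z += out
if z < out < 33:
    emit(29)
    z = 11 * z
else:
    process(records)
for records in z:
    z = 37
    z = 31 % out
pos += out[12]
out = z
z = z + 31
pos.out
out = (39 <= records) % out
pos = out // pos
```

j = z

Transformed code:
j = 13
z += j == 38
records = pos
j = 18 + j % pos
z += j
if z < j and j < 33:
    emit(29)
    z = 11 * z
else:
    process(records)
for records in z:
    z = 37
    z = 31 % j
pos += j[12]
j = z
z = z + 31
pos.out
j = (39 <= records) % j
pos = j // pos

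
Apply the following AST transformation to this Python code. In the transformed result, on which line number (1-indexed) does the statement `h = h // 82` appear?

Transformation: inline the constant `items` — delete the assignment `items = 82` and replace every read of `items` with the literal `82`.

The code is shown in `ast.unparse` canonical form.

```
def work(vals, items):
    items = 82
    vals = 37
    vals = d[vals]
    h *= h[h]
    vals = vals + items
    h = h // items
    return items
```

6

Transformed code:
def work(vals, items):
    vals = 37
    vals = d[vals]
    h *= h[h]
    vals = vals + 82
    h = h // 82
    return 82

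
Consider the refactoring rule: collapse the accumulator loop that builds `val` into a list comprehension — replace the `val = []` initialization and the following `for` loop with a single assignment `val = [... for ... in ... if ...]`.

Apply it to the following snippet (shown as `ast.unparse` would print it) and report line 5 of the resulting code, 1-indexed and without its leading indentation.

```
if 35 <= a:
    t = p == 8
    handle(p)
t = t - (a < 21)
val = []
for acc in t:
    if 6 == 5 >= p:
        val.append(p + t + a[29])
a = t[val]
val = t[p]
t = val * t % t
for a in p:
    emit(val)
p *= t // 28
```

val = [p + t + a[29] for acc in t if 6 == 5 >= p]

Transformed code:
if 35 <= a:
    t = p == 8
    handle(p)
t = t - (a < 21)
val = [p + t + a[29] for acc in t if 6 == 5 >= p]
a = t[val]
val = t[p]
t = val * t % t
for a in p:
    emit(val)
p *= t // 28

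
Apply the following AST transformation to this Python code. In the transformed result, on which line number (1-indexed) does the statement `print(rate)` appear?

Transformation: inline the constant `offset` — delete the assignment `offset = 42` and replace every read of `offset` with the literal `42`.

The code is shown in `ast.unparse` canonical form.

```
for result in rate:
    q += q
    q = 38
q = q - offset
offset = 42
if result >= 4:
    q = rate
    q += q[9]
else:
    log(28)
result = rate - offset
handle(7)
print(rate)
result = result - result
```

12

Transformed code:
for result in rate:
    q += q
    q = 38
q = q - 42
if result >= 4:
    q = rate
    q += q[9]
else:
    log(28)
result = rate - 42
handle(7)
print(rate)
result = result - result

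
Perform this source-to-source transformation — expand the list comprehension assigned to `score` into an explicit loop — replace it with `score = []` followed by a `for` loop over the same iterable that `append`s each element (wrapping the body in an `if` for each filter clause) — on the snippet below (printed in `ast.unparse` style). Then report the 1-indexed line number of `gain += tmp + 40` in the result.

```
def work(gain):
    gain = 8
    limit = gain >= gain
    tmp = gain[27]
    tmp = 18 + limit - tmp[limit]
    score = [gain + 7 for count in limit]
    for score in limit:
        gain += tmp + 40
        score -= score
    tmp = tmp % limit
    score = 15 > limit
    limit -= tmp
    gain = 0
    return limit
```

10

Transformed code:
def work(gain):
    gain = 8
    limit = gain >= gain
    tmp = gain[27]
    tmp = 18 + limit - tmp[limit]
    score = []
    for count in limit:
        score.append(gain + 7)
    for score in limit:
        gain += tmp + 40
        score -= score
    tmp = tmp % limit
    score = 15 > limit
    limit -= tmp
    gain = 0
    return limit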